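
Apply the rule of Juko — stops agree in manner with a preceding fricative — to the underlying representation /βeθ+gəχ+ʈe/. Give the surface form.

[βeθɣəχʂe]

/g/ is a voiced velar stop. The preceding trigger /θ/ is a fricative, so /g/ must become a fricative as well.
A voiced velar fricative is [ɣ], so the surface segment is [ɣ].
At the second juncture, /ʈ/ likewise becomes [ʂ] adjacent to /χ/.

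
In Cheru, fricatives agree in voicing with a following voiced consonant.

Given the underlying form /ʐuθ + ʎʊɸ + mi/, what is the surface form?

[ʐuðʎʊβmi]

/θ/ is a voiceless dental fricative. The following trigger /ʎ/ is voiced, so /θ/ must become voiced as well.
Changing only its voicing to voiced gives [ð] — the voiced dental fricative.
The same rule applies at the second boundary: /ɸ/ → [β] next to /m/.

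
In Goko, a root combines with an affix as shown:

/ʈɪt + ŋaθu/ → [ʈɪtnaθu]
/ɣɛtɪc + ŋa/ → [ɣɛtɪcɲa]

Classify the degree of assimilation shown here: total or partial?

partial assimilation

Comparing underlying and surface forms, /ŋ/ → [n] is the alternation; the neighbouring /t/ is constant.
The change velar → alveolar matches the place of the preceding /t/, identifying this as place assimilation.
Manner and voice are unchanged, so the assimilation is partial, not total.
Checking the remaining alternation: /ŋ/ → [ɲ] after /c/ (velar → palatal, matching palatal) — only place changes, and always toward the preceding segment.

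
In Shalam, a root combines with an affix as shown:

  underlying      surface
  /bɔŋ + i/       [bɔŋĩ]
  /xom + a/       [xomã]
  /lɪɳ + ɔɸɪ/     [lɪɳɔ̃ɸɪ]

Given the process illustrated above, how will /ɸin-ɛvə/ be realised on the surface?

The data show progressive nasality assimilation (vowel nasalisation): /i/ → [ĩ] after /ŋ/; /a/ → [ã] after /m/; /ɔ/ → [ɔ̃] after /ɳ/ — a vowel is nasalised by an immediately preceding nasal consonant.
/ɛ/ sits next to the nasal /n/ and is therefore nasalised to [ɛ̃].

[ɸinɛ̃və]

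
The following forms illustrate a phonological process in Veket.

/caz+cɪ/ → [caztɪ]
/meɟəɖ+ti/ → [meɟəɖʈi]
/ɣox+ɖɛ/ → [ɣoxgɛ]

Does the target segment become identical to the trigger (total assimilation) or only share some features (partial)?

partial assimilation

The segment that alternates is /c/, which surfaces as [t] when adjacent to /z/.
The change palatal → alveolar matches the place of the preceding /z/, identifying this as place assimilation.
Manner and voice are unchanged, so the assimilation is partial, not total.
Checking the remaining alternations: /t/ → [ʈ] after /ɖ/ (alveolar → retroflex, matching retroflex); /ɖ/ → [g] after /x/ (retroflex → velar, matching velar) — only place changes, and always toward the preceding segment.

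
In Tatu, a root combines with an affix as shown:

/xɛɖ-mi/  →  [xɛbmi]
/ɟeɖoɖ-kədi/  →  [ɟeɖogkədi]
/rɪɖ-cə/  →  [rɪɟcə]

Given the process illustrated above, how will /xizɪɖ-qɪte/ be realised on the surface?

The data show regressive place assimilation: /ɖ/ → [b] before /m/; /ɖ/ → [g] before /k/; /ɖ/ → [ɟ] before /c/. In each pair only place changes, matching the following consonant, while manner and voice stay constant.
/ɖ/ is a voiced retroflex stop. The following trigger /q/ is uvular, so /ɖ/ must become uvular as well.
The voiced uvular stop is [ɢ], so /ɖ/ → [ɢ].

[xizɪɢqɪte]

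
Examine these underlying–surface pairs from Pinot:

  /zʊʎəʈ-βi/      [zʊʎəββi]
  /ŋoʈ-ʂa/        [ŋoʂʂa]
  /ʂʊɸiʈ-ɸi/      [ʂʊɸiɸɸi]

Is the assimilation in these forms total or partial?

Underlying /ʈ/ is realised as [β] next to /β/; /β/ itself does not change.
The output [β] is identical to the trigger /β/ — every feature (place, manner, voicing) has been copied — so this is total assimilation.
The remaining alternations confirm this: /ʈ/ → [ʂ] before /ʂ/; /ʈ/ → [ɸ] before /ɸ/ — in each case the output is a copy of the following consonant.

total assimilation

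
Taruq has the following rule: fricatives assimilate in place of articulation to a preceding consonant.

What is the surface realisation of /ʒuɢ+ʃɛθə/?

/ʃ/ is a voiceless postalveolar fricative. The preceding trigger /ɢ/ is uvular, so /ʃ/ must become uvular as well.
Changing only its place to uvular gives [χ] — the voiceless uvular fricative.

[ʒuɢχɛθə]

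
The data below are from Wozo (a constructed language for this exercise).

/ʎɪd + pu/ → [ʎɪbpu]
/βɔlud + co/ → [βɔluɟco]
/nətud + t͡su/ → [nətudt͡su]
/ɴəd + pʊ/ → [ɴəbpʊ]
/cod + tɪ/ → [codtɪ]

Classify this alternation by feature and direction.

regressive place assimilation

Comparing underlying and surface forms, /d/ → [b] is the alternation; the neighbouring /p/ is constant.
The change alveolar → bilabial matches the place of the following /p/, identifying this as place assimilation.
Manner and voice are unchanged, so the assimilation is partial, not total.
The other alternating form patterns the same way: /d/ → [ɟ] before /c/ (alveolar → palatal, matching palatal) — only place changes, and always toward the following segment.
No alternation appears in [nətudt͡su], [codtɪ]: there the adjacent consonants already agree in place (/d/ and /t͡s/ are both alveolar; /d/ and /t/ are both alveolar), so these forms are consistent with the same rule.
Since the segment that changes precedes the conditioning segment, the assimilation is regressive.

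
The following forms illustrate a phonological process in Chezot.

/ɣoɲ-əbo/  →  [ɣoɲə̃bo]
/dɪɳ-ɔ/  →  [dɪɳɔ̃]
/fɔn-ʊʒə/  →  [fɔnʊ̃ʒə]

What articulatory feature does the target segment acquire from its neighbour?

nasality

The vowel /ə/ surfaces as nasalised [ə̃] next to the preceding nasal /ɲ/ — it has acquired the [+nasal] feature of its neighbour.
The other forms show the same pattern: /ɔ/ → [ɔ̃] after /ɳ/; /ʊ/ → [ʊ̃] after /n/ — each time a vowel is nasalised next to a preceding nasal.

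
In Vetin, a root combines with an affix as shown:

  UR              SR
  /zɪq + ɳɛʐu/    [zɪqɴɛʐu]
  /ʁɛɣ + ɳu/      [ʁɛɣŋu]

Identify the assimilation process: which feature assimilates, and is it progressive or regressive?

progressive place assimilation

The segment that alternates is /ɳ/, which surfaces as [ɴ] when adjacent to /q/.
The change retroflex → uvular matches the place of the preceding /q/, identifying this as place assimilation.
Manner and voice are unchanged, so the assimilation is partial, not total.
Checking the remaining alternation: /ɳ/ → [ŋ] after /ɣ/ (retroflex → velar, matching velar) — only place changes, and always toward the preceding segment.
Since the segment that changes follows the conditioning segment, the assimilation is progressive.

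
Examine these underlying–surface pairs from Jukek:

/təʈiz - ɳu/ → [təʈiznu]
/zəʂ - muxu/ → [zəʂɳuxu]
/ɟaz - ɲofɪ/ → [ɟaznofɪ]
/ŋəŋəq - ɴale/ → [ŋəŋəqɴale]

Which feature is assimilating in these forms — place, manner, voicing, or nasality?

Comparing underlying and surface forms, /ɳ/ → [n] is the alternation; the neighbouring /z/ is constant.
The change retroflex → alveolar matches the place of the preceding /z/, identifying this as place assimilation.
The other alternating forms pattern the same way: /m/ → [ɳ] after /ʂ/ (bilabial → retroflex, matching retroflex); /ɲ/ → [n] after /z/ (palatal → alveolar, matching alveolar) — only place changes, and always toward the preceding segment.
No alternation appears in [ŋəŋəqɴale]: there the adjacent consonants already agree in place (/ɴ/ and /q/ are both uvular), so this form is consistent with the same rule.

place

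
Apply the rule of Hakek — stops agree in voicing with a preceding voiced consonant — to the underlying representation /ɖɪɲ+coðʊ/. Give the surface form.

[ɖɪɲɟoðʊ]

/c/ is a voiceless palatal stop. The preceding trigger /ɲ/ is voiced, so /c/ must become voiced as well.
Changing only its voicing to voiced gives [ɟ] — the voiced palatal stop.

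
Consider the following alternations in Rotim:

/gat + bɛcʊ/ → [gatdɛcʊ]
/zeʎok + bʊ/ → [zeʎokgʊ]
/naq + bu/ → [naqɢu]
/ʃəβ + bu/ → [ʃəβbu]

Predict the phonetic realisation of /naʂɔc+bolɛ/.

The data show progressive place assimilation: /b/ → [d] after /t/; /b/ → [g] after /k/; /b/ → [ɢ] after /q/. In each pair only place changes, matching the preceding consonant, while manner and voice stay constant.
No alternation appears in [ʃəβbu]: there the adjacent consonants already agree in place (/b/ and /β/ are both bilabial), so this form is consistent with the same rule.
/b/ is a voiced bilabial stop. The preceding trigger /c/ is palatal, so /b/ must become palatal as well.
The voiced palatal stop is [ɟ], so /b/ → [ɟ].

[naʂɔcɟolɛ]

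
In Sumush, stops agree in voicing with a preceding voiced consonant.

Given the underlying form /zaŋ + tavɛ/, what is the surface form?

The rule targets /t/ (voiceless alveolar stop), which sits after the trigger /ŋ/ (voiced).
A voiced alveolar stop is [d], so the surface segment is [d].

[zaŋdavɛ]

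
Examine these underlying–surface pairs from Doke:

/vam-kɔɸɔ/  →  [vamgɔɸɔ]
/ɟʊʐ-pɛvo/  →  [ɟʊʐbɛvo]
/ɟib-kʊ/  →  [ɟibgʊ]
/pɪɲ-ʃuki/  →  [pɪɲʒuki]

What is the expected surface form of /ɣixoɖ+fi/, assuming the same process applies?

[ɣixoɖvi]

The data show progressive voicing assimilation: /k/ → [g] after /m/; /p/ → [b] after /ʐ/; /k/ → [g] after /b/; /ʃ/ → [ʒ] after /ɲ/. In each pair only voicing changes, matching the preceding consonant, while place and manner stay constant.
The rule targets /f/ (voiceless labiodental fricative), which sits after the trigger /ɖ/ (voiced).
Changing only its voicing to voiced gives [v] — the voiced labiodental fricative.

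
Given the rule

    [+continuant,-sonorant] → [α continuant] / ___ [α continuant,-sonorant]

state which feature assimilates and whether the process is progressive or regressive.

regressive manner assimilation

The shared variable α links the value of [continuant] on the target to that of the neighbouring obstruent. [continuant] distinguishes stops from fricatives — a manner-of-articulation feature — so this is manner assimilation.
Since the environment is written after the underscore, the trigger follows the target; the direction is regressive.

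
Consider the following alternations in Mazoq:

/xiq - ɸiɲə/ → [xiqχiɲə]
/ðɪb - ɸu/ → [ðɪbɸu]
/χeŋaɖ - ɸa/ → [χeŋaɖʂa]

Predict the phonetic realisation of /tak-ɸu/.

[takxu]

The data show progressive place assimilation: /ɸ/ → [χ] after /q/; /ɸ/ → [ʂ] after /ɖ/. In each pair only place changes, matching the preceding consonant, while manner and voice stay constant.
Nothing changes in [ðɪbɸu]: there the adjacent consonants already agree in place (/ɸ/ and /b/ are both bilabial), so this form is consistent with the same rule.
/ɸ/ is a voiceless bilabial fricative. The preceding trigger /k/ is velar, so /ɸ/ must become velar as well.
A voiceless velar fricative is [x], so the surface segment is [x].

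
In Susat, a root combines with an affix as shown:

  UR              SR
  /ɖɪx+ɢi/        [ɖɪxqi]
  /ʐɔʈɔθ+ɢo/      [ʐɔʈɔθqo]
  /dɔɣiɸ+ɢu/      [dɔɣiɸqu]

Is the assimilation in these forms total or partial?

partial assimilation

Underlying /ɢ/ is realised as [q] next to /x/; /x/ itself does not change.
The change voiced → voiceless matches the voicing of the preceding /x/, identifying this as voicing assimilation.
Place and manner are unchanged, so the assimilation is partial, not total.
Checking the remaining alternations: /ɢ/ → [q] after /θ/ (voiced → voiceless, matching voiceless); /ɢ/ → [q] after /ɸ/ (voiced → voiceless, matching voiceless) — only voicing changes, and always toward the preceding segment.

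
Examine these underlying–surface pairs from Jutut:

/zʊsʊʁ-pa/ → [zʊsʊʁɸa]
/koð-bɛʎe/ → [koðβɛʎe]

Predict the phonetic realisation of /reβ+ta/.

The data show progressive manner assimilation: /p/ → [ɸ] after /ʁ/; /b/ → [β] after /ð/. In each pair only manner changes, matching the preceding consonant, while place and voice stay constant.
The rule targets /t/ (voiceless alveolar stop), which sits after the trigger /β/ (fricative).
Changing only its manner to fricative gives [s] — the voiceless alveolar fricative.

[reβsa]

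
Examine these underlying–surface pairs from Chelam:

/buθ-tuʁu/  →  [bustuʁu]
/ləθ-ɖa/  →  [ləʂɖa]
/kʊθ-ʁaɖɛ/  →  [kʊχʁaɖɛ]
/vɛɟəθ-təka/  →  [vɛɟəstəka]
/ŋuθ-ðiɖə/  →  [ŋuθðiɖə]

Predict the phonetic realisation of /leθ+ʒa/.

[leʃʒa]

The data show regressive place assimilation: /θ/ → [s] before /t/; /θ/ → [ʂ] before /ɖ/; /θ/ → [χ] before /ʁ/. In each pair only place changes, matching the following consonant, while manner and voice stay constant.
No alternation appears in [ŋuθðiɖə]: there the adjacent consonants already agree in place (/θ/ and /ð/ are both dental), so this form is consistent with the same rule.
/θ/ is a voiceless dental fricative. The following trigger /ʒ/ is postalveolar, so /θ/ must become postalveolar as well.
Changing only its place to postalveolar gives [ʃ] — the voiceless postalveolar fricative.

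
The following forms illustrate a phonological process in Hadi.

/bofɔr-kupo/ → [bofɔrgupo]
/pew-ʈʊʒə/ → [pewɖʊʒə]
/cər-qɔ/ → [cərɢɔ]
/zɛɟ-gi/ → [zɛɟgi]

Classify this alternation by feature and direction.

progressive voicing assimilation

Underlying /k/ is realised as [g] next to /r/; /r/ itself does not change.
/k/ is voiceless while /r/ is voiced; the output [g] is voiced, matching the trigger — so the feature that spreads is voicing.
Place and manner are unchanged, so the assimilation is partial, not total.
The other alternating forms pattern the same way: /ʈ/ → [ɖ] after /w/ (voiceless → voiced, matching voiced); /q/ → [ɢ] after /r/ (voiceless → voiced, matching voiced) — only voicing changes, and always toward the preceding segment.
Nothing changes in [zɛɟgi]: there the adjacent consonants already agree in voicing (/g/ and /ɟ/ are both voiced), so this form is consistent with the same rule.
Since the segment that changes follows the conditioning segment, the assimilation is progressive.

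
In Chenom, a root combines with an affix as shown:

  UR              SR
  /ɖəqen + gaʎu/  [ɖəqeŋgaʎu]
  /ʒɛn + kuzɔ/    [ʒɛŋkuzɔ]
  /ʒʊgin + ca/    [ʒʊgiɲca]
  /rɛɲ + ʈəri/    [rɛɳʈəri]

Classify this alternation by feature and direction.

regressive place assimilation

The segment that alternates is /n/, which surfaces as [ŋ] when adjacent to /g/.
/n/ is alveolar while /g/ is velar; the output [ŋ] is velar, matching the trigger — so the feature that spreads is place.
Manner and voice are unchanged, so the assimilation is partial, not total.
The same holds elsewhere in the data: /n/ → [ŋ] before /k/ (alveolar → velar, matching velar); /n/ → [ɲ] before /c/ (alveolar → palatal, matching palatal); /ɲ/ → [ɳ] before /ʈ/ (palatal → retroflex, matching retroflex) — only place changes, and always toward the following segment.
The trigger is the following segment, so the direction is regressive (anticipatory).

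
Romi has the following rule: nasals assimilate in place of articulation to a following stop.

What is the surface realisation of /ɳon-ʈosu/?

[ɳoɳʈosu]

/n/ is a voiced alveolar nasal. The following trigger /ʈ/ is retroflex, so /n/ must become retroflex as well.
The voiced retroflex nasal is [ɳ], so /n/ → [ɳ].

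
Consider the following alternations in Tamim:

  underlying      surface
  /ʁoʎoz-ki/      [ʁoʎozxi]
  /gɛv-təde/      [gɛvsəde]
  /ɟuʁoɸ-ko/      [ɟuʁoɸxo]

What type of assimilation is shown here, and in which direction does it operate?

Underlying /k/ is realised as [x] next to /z/; /z/ itself does not change.
The change stop → fricative matches the manner of the preceding /z/, identifying this as manner assimilation.
Place and voice are unchanged, so the assimilation is partial, not total.
The other alternating forms pattern the same way: /t/ → [s] after /v/ (stop → fricative, matching a fricative); /k/ → [x] after /ɸ/ (stop → fricative, matching a fricative) — only manner changes, and always toward the preceding segment.
Since the segment that changes follows the conditioning segment, the assimilation is progressive.

progressive manner assimilation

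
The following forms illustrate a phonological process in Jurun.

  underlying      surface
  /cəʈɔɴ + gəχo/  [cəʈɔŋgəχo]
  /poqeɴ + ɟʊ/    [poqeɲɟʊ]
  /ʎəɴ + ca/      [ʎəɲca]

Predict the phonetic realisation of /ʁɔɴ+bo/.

[ʁɔmbo]

The data show regressive place assimilation: /ɴ/ → [ŋ] before /g/; /ɴ/ → [ɲ] before /ɟ/; /ɴ/ → [ɲ] before /c/. In each pair only place changes, matching the following consonant, while manner and voice stay constant.
/ɴ/ is a voiced uvular nasal. The following trigger /b/ is bilabial, so /ɴ/ must become bilabial as well.
Changing only its place to bilabial gives [m] — the voiced bilabial nasal.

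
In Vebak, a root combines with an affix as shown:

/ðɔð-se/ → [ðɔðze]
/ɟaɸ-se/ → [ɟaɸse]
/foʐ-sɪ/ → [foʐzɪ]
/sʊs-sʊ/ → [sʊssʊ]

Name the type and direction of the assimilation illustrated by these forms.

Comparing underlying and surface forms, /s/ → [z] is the alternation; the neighbouring /ð/ is constant.
The change voiceless → voiced matches the voicing of the preceding /ð/, identifying this as voicing assimilation.
Place and manner are unchanged, so the assimilation is partial, not total.
The other alternating form patterns the same way: /s/ → [z] after /ʐ/ (voiceless → voiced, matching voiced) — only voicing changes, and always toward the preceding segment.
No alternation appears in [ɟaɸse], [sʊssʊ]: there the adjacent consonants already agree in voicing (/s/ and /ɸ/ are both voiceless; /s/ and /s/ are both voiceless), so these forms are consistent with the same rule.
The trigger is the preceding segment, so the direction is progressive (perseverative).

progressive voicing assimilation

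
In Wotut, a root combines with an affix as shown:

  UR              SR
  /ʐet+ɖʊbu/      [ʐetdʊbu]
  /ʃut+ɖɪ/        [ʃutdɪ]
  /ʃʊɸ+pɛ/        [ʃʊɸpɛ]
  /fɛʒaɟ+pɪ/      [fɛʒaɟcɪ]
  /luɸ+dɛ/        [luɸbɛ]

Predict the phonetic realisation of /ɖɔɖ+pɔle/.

The data show progressive place assimilation: /ɖ/ → [d] after /t/; /p/ → [c] after /ɟ/; /d/ → [b] after /ɸ/. In each pair only place changes, matching the preceding consonant, while manner and voice stay constant.
No alternation appears in [ʃʊɸpɛ]: there the adjacent consonants already agree in place (/p/ and /ɸ/ are both bilabial), so this form is consistent with the same rule.
The rule targets /p/ (voiceless bilabial stop), which sits after the trigger /ɖ/ (retroflex).
A voiceless retroflex stop is [ʈ], so the surface segment is [ʈ].

[ɖɔɖʈɔle]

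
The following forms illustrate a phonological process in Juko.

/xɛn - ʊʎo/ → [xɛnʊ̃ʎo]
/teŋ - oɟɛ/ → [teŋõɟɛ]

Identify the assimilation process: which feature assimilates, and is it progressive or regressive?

The vowel /ʊ/ surfaces as nasalised [ʊ̃] next to the preceding nasal /n/ — it has acquired the [+nasal] feature of its neighbour.
Likewise in the remaining data: /o/ → [õ] after /ŋ/ — each time a vowel is nasalised next to a preceding nasal.
Because the conditioning nasal is to the left of the vowel that changes, the process is progressive (perseverative).

progressive nasality assimilation (vowel nasalisation)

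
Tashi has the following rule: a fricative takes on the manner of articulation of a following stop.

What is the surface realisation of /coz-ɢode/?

[codɢode]

The rule targets /z/ (voiced alveolar fricative), which sits before the trigger /ɢ/ (stop).
A voiced alveolar stop is [d], so the surface segment is [d].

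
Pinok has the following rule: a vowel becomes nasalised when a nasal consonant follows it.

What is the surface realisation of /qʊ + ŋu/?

[qʊ̃ŋu]

/ʊ/ sits next to the nasal /ŋ/ and is therefore nasalised to [ʊ̃].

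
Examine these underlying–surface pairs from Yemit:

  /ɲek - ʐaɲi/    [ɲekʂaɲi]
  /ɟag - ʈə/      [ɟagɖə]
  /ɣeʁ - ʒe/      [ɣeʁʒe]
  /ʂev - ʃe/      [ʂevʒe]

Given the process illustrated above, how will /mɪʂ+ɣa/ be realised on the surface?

[mɪʂxa]

The data show progressive voicing assimilation: /ʐ/ → [ʂ] after /k/; /ʈ/ → [ɖ] after /g/; /ʃ/ → [ʒ] after /v/. In each pair only voicing changes, matching the preceding consonant, while place and manner stay constant.
No alternation appears in [ɣeʁʒe]: there the adjacent consonants already agree in voicing (/ʒ/ and /ʁ/ are both voiced), so this form is consistent with the same rule.
The rule targets /ɣ/ (voiced velar fricative), which sits after the trigger /ʂ/ (voiceless).
Changing only its voicing to voiceless gives [x] — the voiceless velar fricative.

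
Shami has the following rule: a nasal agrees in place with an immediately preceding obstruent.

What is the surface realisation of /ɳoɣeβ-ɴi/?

/ɴ/ is a voiced uvular nasal. The preceding trigger /β/ is bilabial, so /ɴ/ must become bilabial as well.
The voiced bilabial nasal is [m], so /ɴ/ → [m].

[ɳoɣeβmi]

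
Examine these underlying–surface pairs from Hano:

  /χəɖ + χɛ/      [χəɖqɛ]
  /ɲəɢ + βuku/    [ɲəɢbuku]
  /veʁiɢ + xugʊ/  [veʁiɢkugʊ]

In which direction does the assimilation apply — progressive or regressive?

Underlying /χ/ is realised as [q] next to /ɖ/; /ɖ/ itself does not change.
The change fricative → stop matches the manner of the preceding /ɖ/, identifying this as manner assimilation.
The same holds elsewhere in the data: /β/ → [b] after /ɢ/ (fricative → stop, matching a stop); /x/ → [k] after /ɢ/ (fricative → stop, matching a stop) — only manner changes, and always toward the preceding segment.
The trigger is the preceding segment, so the direction is progressive (perseverative).

progressive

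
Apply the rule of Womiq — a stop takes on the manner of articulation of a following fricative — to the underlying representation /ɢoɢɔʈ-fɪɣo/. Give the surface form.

/ʈ/ is a voiceless retroflex stop. The following trigger /f/ is a fricative, so /ʈ/ must become a fricative as well.
A voiceless retroflex fricative is [ʂ], so the surface segment is [ʂ].

[ɢoɢɔʂfɪɣo]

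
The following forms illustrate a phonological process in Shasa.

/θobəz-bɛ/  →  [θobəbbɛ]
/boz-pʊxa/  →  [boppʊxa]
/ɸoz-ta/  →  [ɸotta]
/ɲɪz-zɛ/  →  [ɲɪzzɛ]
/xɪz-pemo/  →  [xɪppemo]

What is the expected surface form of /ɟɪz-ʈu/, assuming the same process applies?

The data show regressive total assimilation (/z/ → [b] before /b/; /z/ → [p] before /p/; /z/ → [t] before /t/): in every case the target segment becomes identical to its following neighbour, copying more than a single feature.
In [ɲɪzzɛ] the two consonants at the boundary are already identical (/z/ + /z/), so the rule applies vacuously and nothing changes.
/z/ is the segment targeted by the rule; it sits immediately before /ʈ/, so it assimilates completely and surfaces as [ʈ].

[ɟɪʈʈu]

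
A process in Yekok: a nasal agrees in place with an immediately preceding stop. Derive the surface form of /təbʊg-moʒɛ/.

The rule targets /m/ (voiced bilabial nasal), which sits after the trigger /g/ (velar).
The voiced velar nasal is [ŋ], so /m/ → [ŋ].

[təbʊgŋoʒɛ]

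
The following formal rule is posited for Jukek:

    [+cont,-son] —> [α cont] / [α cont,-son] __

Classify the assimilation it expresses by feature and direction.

The rule copies [cont] (continuancy) from the environment onto the target fricatives; since [±cont] encodes the stop/fricative manner contrast, the assimilating dimension is manner.
The conditioning segment sits to the left of the focus bar, meaning the trigger precedes the segment that changes — progressive assimilation.

progressive manner assimilation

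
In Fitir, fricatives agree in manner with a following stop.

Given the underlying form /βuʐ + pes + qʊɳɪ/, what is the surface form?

/ʐ/ is a voiced retroflex fricative. The following trigger /p/ is a stop, so /ʐ/ must become a stop as well.
A voiced retroflex stop is [ɖ], so the surface segment is [ɖ].
At the second juncture, /s/ likewise becomes [t] adjacent to /q/.

[βuɖpetqʊɳɪ]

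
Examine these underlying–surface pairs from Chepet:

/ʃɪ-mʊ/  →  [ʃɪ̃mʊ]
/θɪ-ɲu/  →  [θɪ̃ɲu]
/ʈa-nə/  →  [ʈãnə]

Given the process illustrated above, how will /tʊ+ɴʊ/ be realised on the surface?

[tʊ̃ɴʊ]

The data show regressive nasality assimilation (vowel nasalisation): /ɪ/ → [ɪ̃] before /m/; /ɪ/ → [ɪ̃] before /ɲ/; /a/ → [ã] before /n/ — a vowel is nasalised by an immediately following nasal consonant.
The vowel /ʊ/ is adjacent to the following nasal /ɴ/, so it acquires [+nasal] and surfaces as [ʊ̃].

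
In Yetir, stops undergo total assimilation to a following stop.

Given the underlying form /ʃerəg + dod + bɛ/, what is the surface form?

[ʃerəddobbɛ]

/g/ is the segment targeted by the rule; it sits immediately before /d/, so it assimilates completely and surfaces as [d].
At the second juncture, /d/ likewise becomes [b] adjacent to /b/.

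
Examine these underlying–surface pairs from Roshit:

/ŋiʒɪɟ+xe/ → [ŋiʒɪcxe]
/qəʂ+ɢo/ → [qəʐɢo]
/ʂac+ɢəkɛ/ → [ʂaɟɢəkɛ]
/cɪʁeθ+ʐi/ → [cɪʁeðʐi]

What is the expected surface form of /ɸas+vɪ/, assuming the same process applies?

The data show regressive voicing assimilation: /ɟ/ → [c] before /x/; /ʂ/ → [ʐ] before /ɢ/; /c/ → [ɟ] before /ɢ/; /θ/ → [ð] before /ʐ/. In each pair only voicing changes, matching the following consonant, while place and manner stay constant.
/s/ is a voiceless alveolar fricative. The following trigger /v/ is voiced, so /s/ must become voiced as well.
The voiced alveolar fricative is [z], so /s/ → [z].

[ɸazvɪ]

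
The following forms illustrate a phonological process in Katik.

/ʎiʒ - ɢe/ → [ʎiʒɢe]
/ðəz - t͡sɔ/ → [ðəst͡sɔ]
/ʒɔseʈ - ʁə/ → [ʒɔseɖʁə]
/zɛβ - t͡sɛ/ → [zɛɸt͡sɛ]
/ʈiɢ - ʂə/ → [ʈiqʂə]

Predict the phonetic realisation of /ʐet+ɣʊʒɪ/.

The data show regressive voicing assimilation: /z/ → [s] before /t͡s/; /ʈ/ → [ɖ] before /ʁ/; /β/ → [ɸ] before /t͡s/; /ɢ/ → [q] before /ʂ/. In each pair only voicing changes, matching the following consonant, while place and manner stay constant.
No alternation appears in [ʎiʒɢe]: there the adjacent consonants already agree in voicing (/ʒ/ and /ɢ/ are both voiced), so this form is consistent with the same rule.
/t/ is a voiceless alveolar stop. The following trigger /ɣ/ is voiced, so /t/ must become voiced as well.
The voiced alveolar stop is [d], so /t/ → [d].

[ʐedɣʊʒɪ]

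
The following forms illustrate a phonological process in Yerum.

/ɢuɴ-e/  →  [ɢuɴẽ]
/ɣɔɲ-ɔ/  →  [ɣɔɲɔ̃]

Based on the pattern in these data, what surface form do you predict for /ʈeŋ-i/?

[ʈeŋĩ]

The data show progressive nasality assimilation (vowel nasalisation): /e/ → [ẽ] after /ɴ/; /ɔ/ → [ɔ̃] after /ɲ/ — a vowel is nasalised by an immediately preceding nasal consonant.
/i/ sits next to the nasal /ŋ/ and is therefore nasalised to [ĩ].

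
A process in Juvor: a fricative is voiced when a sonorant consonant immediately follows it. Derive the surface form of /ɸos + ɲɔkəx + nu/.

[ɸozɲɔkəɣnu]

/s/ is a voiceless alveolar fricative. The following trigger /ɲ/ is voiced, so /s/ must become voiced as well.
Changing only its voicing to voiced gives [z] — the voiced alveolar fricative.
The same rule applies at the second boundary: /x/ → [ɣ] next to /n/.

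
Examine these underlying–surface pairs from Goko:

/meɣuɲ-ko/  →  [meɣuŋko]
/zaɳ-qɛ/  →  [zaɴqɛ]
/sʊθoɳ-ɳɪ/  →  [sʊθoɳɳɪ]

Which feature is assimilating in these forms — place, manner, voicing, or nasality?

place

Comparing underlying and surface forms, /ɲ/ → [ŋ] is the alternation; the neighbouring /k/ is constant.
The change palatal → velar matches the place of the following /k/, identifying this as place assimilation.
The same holds elsewhere in the data: /ɳ/ → [ɴ] before /q/ (retroflex → uvular, matching uvular) — only place changes, and always toward the following segment.
Nothing changes in [sʊθoɳɳɪ]: there the adjacent consonants already agree in place (/ɳ/ and /ɳ/ are both retroflex), so this form is consistent with the same rule.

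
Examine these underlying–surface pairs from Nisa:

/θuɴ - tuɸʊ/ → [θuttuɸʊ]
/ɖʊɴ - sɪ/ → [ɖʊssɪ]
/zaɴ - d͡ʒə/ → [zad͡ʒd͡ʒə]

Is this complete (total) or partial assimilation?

total assimilation

Underlying /ɴ/ is realised as [t] next to /t/; /t/ itself does not change.
The output [t] is identical to the trigger /t/ — every feature (place, manner, voicing) has been copied — so this is total assimilation.
The other forms behave the same way: /ɴ/ → [s] before /s/; /ɴ/ → [d͡ʒ] before /d͡ʒ/ — in each case the output is a copy of the following consonant.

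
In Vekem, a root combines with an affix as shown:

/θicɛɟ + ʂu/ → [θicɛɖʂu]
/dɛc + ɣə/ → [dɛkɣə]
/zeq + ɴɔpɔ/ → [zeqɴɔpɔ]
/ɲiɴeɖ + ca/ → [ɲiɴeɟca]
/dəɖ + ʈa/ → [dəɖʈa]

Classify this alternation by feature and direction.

regressive place assimilation

Comparing underlying and surface forms, /ɟ/ → [ɖ] is the alternation; the neighbouring /ʂ/ is constant.
/ɟ/ is palatal while /ʂ/ is retroflex; the output [ɖ] is retroflex, matching the trigger — so the feature that spreads is place.
Manner and voice are unchanged, so the assimilation is partial, not total.
The same holds elsewhere in the data: /c/ → [k] before /ɣ/ (palatal → velar, matching velar); /ɖ/ → [ɟ] before /c/ (retroflex → palatal, matching palatal) — only place changes, and always toward the following segment.
No alternation appears in [zeqɴɔpɔ], [dəɖʈa]: there the adjacent consonants already agree in place (/q/ and /ɴ/ are both uvular; /ɖ/ and /ʈ/ are both retroflex), so these forms are consistent with the same rule.
The trigger is the following segment, so the direction is regressive (anticipatory).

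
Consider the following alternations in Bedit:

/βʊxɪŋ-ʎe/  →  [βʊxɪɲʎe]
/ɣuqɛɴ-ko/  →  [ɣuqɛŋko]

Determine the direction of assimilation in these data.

regressive

The segment that alternates is /ŋ/, which surfaces as [ɲ] when adjacent to /ʎ/.
The change velar → palatal matches the place of the following /ʎ/, identifying this as place assimilation.
The same holds elsewhere in the data: /ɴ/ → [ŋ] before /k/ (uvular → velar, matching velar) — only place changes, and always toward the following segment.
Since the segment that changes precedes the conditioning segment, the assimilation is regressive.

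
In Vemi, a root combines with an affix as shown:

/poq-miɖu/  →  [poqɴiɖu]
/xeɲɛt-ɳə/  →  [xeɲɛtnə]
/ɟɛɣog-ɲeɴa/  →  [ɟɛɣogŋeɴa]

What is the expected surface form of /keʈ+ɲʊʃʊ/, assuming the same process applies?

[keʈɳʊʃʊ]

The data show progressive place assimilation: /m/ → [ɴ] after /q/; /ɳ/ → [n] after /t/; /ɲ/ → [ŋ] after /g/. In each pair only place changes, matching the preceding consonant, while manner and voice stay constant.
The rule targets /ɲ/ (voiced palatal nasal), which sits after the trigger /ʈ/ (retroflex).
The voiced retroflex nasal is [ɳ], so /ɲ/ → [ɳ].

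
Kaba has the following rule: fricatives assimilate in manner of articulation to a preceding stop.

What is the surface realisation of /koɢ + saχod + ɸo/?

/s/ is a voiceless alveolar fricative. The preceding trigger /ɢ/ is a stop, so /s/ must become a stop as well.
A voiceless alveolar stop is [t], so the surface segment is [t].
At the second juncture, /ɸ/ likewise becomes [p] adjacent to /d/.

[koɢtaχodpo]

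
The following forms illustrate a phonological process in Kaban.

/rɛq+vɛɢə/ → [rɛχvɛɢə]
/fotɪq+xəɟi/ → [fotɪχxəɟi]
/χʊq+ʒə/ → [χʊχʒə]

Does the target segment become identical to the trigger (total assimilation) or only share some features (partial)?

partial assimilation

Underlying /q/ is realised as [χ] next to /v/; /v/ itself does not change.
/q/ is a stop while /v/ is a fricative; the output [χ] is a fricative, matching the trigger — so the feature that spreads is manner.
Place and voice are unchanged, so the assimilation is partial, not total.
The other alternating forms pattern the same way: /q/ → [χ] before /x/ (stop → fricative, matching a fricative); /q/ → [χ] before /ʒ/ (stop → fricative, matching a fricative) — only manner changes, and always toward the following segment.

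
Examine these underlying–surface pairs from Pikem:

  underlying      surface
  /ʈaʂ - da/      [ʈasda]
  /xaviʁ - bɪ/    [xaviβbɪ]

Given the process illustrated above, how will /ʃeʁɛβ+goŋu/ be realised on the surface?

The data show regressive place assimilation: /ʂ/ → [s] before /d/; /ʁ/ → [β] before /b/. In each pair only place changes, matching the following consonant, while manner and voice stay constant.
The rule targets /β/ (voiced bilabial fricative), which sits before the trigger /g/ (velar).
A voiced velar fricative is [ɣ], so the surface segment is [ɣ].

[ʃeʁɛɣgoŋu]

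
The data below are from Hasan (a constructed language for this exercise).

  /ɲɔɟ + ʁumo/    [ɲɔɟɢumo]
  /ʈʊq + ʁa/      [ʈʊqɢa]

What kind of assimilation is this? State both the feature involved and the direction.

Underlying /ʁ/ is realised as [ɢ] next to /ɟ/; /ɟ/ itself does not change.
The change fricative → stop matches the manner of the preceding /ɟ/, identifying this as manner assimilation.
Place and voice are unchanged, so the assimilation is partial, not total.
The same holds elsewhere in the data: /ʁ/ → [ɢ] after /q/ (fricative → stop, matching a stop) — only manner changes, and always toward the preceding segment.
The trigger is the preceding segment, so the direction is progressive (perseverative).

progressive manner assimilation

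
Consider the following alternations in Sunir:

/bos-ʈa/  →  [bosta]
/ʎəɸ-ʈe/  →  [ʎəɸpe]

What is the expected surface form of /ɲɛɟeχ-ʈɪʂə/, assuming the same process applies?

The data show progressive place assimilation: /ʈ/ → [t] after /s/; /ʈ/ → [p] after /ɸ/. In each pair only place changes, matching the preceding consonant, while manner and voice stay constant.
/ʈ/ is a voiceless retroflex stop. The preceding trigger /χ/ is uvular, so /ʈ/ must become uvular as well.
A voiceless uvular stop is [q], so the surface segment is [q].

[ɲɛɟeχqɪʂə]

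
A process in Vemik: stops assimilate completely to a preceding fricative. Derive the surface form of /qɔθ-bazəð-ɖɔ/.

[qɔθθazəððɔ]

/b/ is the segment targeted by the rule; it sits immediately after /θ/, so it assimilates completely and surfaces as [θ].
At the second juncture, /ɖ/ likewise becomes [ð] adjacent to /ð/.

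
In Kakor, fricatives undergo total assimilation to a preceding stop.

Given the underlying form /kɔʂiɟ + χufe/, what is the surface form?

/χ/ is the segment targeted by the rule; it sits immediately after /ɟ/, so it assimilates completely and surfaces as [ɟ].

[kɔʂiɟɟufe]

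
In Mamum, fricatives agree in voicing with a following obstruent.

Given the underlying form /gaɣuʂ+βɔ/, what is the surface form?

[gaɣuʐβɔ]

/ʂ/ is a voiceless retroflex fricative. The following trigger /β/ is voiced, so /ʂ/ must become voiced as well.
Changing only its voicing to voiced gives [ʐ] — the voiced retroflex fricative.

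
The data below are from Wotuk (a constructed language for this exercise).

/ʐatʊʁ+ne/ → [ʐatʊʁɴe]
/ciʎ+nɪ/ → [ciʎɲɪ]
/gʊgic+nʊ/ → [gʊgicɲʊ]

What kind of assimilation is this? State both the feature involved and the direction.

progressive place assimilation

Underlying /n/ is realised as [ɴ] next to /ʁ/; /ʁ/ itself does not change.
/n/ is alveolar while /ʁ/ is uvular; the output [ɴ] is uvular, matching the trigger — so the feature that spreads is place.
Manner and voice are unchanged, so the assimilation is partial, not total.
The other alternating forms pattern the same way: /n/ → [ɲ] after /ʎ/ (alveolar → palatal, matching palatal); /n/ → [ɲ] after /c/ (alveolar → palatal, matching palatal) — only place changes, and always toward the preceding segment.
The trigger is the preceding segment, so the direction is progressive (perseverative).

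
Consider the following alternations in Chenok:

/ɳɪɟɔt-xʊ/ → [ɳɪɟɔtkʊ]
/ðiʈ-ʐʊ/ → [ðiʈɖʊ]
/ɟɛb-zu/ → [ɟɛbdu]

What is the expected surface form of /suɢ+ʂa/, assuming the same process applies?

[suɢʈa]

The data show progressive manner assimilation: /x/ → [k] after /t/; /ʐ/ → [ɖ] after /ʈ/; /z/ → [d] after /b/. In each pair only manner changes, matching the preceding consonant, while place and voice stay constant.
The rule targets /ʂ/ (voiceless retroflex fricative), which sits after the trigger /ɢ/ (stop).
The voiceless retroflex stop is [ʈ], so /ʂ/ → [ʈ].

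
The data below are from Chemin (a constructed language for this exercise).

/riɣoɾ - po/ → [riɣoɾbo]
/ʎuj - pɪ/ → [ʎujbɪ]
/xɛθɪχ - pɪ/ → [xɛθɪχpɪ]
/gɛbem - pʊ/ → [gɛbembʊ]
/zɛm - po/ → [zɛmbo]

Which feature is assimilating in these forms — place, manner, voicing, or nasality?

Underlying /p/ is realised as [b] next to /ɾ/; /ɾ/ itself does not change.
/p/ is voiceless while /ɾ/ is voiced; the output [b] is voiced, matching the trigger — so the feature that spreads is voicing.
Checking the remaining alternations: /p/ → [b] after /j/ (voiceless → voiced, matching voiced); /p/ → [b] after /m/ (voiceless → voiced, matching voiced) — only voicing changes, and always toward the preceding segment.
No alternation appears in [xɛθɪχpɪ]: there the adjacent consonants already agree in voicing (/p/ and /χ/ are both voiceless), so this form is consistent with the same rule.

voicing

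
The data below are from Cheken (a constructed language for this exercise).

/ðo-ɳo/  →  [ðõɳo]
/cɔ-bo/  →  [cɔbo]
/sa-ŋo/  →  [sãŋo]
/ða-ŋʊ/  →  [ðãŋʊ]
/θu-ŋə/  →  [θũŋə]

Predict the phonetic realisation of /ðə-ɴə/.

The data show regressive nasality assimilation (vowel nasalisation): /o/ → [õ] before /ɳ/; /a/ → [ã] before /ŋ/; /u/ → [ũ] before /ŋ/ — a vowel is nasalised by an immediately following nasal consonant.
No change occurs in [cɔbo] because the vowel at the boundary is adjacent to an oral consonant, not a nasal (/ɔ/ next to /b/).
/ə/ sits next to the nasal /ɴ/ and is therefore nasalised to [ə̃].

[ðə̃ɴə]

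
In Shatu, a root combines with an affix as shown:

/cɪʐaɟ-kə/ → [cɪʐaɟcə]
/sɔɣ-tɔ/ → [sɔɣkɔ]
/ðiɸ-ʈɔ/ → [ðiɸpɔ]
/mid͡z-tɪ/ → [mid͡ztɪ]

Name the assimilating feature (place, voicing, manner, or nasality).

Underlying /k/ is realised as [c] next to /ɟ/; /ɟ/ itself does not change.
The change velar → palatal matches the place of the preceding /ɟ/, identifying this as place assimilation.
The same holds elsewhere in the data: /t/ → [k] after /ɣ/ (alveolar → velar, matching velar); /ʈ/ → [p] after /ɸ/ (retroflex → bilabial, matching bilabial) — only place changes, and always toward the preceding segment.
Nothing changes in [mid͡ztɪ]: there the adjacent consonants already agree in place (/t/ and /d͡z/ are both alveolar), so this form is consistent with the same rule.

place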